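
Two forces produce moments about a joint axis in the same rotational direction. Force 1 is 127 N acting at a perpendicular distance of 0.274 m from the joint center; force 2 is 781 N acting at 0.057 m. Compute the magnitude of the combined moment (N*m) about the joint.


M = F1 * d1 + F2 * d2
M = 127 * 0.274 + 781 * 0.057
M = 34.7980 + 44.5170
M = 79.3150


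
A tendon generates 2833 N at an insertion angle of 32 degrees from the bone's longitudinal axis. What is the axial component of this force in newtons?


F_eff = F_tendon * cos(theta)
theta = 32 deg = 0.5585 rad
cos(theta) = 0.8480
F_eff = 2833 * 0.8480
F_eff = 2402.5203


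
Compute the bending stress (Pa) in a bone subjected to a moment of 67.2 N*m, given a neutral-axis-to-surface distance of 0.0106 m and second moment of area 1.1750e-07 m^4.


sigma = M * c / I
sigma = 67.2 * 0.0106 / 1.1750e-07
M * c = 0.7123
sigma = 6.0623e+06


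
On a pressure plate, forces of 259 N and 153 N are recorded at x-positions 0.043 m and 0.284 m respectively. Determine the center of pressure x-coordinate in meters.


COP_x = (F1*x1 + F2*x2) / (F1 + F2)
COP_x = (259*0.043 + 153*0.284) / (259 + 153)
Numerator = 54.5890
Denominator = 412
COP_x = 0.1325


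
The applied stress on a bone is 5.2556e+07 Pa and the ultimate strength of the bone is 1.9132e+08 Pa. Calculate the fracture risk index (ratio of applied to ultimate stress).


FRI = applied / ultimate
FRI = 5.2556e+07 / 1.9132e+08
FRI = 0.2747


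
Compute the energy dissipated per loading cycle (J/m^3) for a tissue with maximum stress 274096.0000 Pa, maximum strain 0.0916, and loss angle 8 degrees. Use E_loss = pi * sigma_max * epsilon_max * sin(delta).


E_loss = pi * sigma_max * epsilon_max * sin(delta)
delta = 8 deg = 0.1396 rad
sin(delta) = 0.1392
E_loss = pi * 274096.0000 * 0.0916 * 0.1392
E_loss = 10977.4975


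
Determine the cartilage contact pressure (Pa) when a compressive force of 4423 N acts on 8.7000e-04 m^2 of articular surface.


P = F / A
P = 4423 / 8.7000e-04
P = 5.0839e+06


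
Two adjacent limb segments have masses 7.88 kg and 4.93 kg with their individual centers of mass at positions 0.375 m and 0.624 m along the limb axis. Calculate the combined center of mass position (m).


COM = (m1*x1 + m2*x2) / (m1 + m2)
COM = (7.88*0.375 + 4.93*0.624) / (7.88 + 4.93)
Numerator = 6.0313
Denominator = 12.8100
COM = 0.4708


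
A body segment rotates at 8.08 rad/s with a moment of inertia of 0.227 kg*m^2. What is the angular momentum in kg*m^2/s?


L = I * omega
L = 0.227 * 8.08
L = 1.8342


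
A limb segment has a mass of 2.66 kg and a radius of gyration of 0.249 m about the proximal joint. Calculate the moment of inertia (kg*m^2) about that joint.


I = m * k^2
I = 2.66 * 0.249^2
k^2 = 0.0620
I = 0.1649


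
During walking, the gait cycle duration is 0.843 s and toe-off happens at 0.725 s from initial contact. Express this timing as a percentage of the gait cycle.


pct = (event_time / cycle_time) * 100
pct = (0.725 / 0.843) * 100
ratio = 0.8600
pct = 86.0024


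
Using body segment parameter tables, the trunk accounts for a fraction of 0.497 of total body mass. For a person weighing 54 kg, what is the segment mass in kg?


m_segment = body_mass * fraction
m_segment = 54 * 0.497
m_segment = 26.8380


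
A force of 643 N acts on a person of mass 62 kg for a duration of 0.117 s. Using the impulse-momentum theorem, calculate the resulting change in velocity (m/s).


J = F * dt = 643 * 0.117 = 75.2310 N*s
delta_v = J / m
delta_v = 75.2310 / 62
delta_v = 1.2134


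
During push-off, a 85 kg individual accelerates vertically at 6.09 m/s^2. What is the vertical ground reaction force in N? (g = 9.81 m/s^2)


GRF = m * (g + a)
GRF = 85 * (9.81 + 6.09)
GRF = 85 * 15.9000
GRF = 1351.5000


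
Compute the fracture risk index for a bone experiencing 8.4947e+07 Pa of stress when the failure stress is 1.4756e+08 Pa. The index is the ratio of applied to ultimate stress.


FRI = applied / ultimate
FRI = 8.4947e+07 / 1.4756e+08
FRI = 0.5757


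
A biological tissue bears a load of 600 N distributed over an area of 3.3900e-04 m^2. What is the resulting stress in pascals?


stress = F / A
stress = 600 / 3.3900e-04
stress = 1.7699e+06


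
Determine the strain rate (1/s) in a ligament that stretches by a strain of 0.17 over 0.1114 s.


strain_rate = delta_strain / delta_t
strain_rate = 0.17 / 0.1114
strain_rate = 1.5260


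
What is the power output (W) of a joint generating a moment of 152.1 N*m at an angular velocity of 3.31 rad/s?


P = M * omega
P = 152.1 * 3.31
P = 503.4510


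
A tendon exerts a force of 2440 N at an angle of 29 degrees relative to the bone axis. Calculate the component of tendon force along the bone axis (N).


F_eff = F_tendon * cos(theta)
theta = 29 deg = 0.5061 rad
cos(theta) = 0.8746
F_eff = 2440 * 0.8746
F_eff = 2134.0721


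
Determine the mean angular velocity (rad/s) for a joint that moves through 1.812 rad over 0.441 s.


omega = delta_theta / delta_t
omega = 1.812 / 0.441
omega = 4.1088


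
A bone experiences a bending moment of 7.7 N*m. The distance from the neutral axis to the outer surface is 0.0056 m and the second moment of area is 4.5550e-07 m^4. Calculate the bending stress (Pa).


sigma = M * c / I
sigma = 7.7 * 0.0056 / 4.5550e-07
M * c = 0.0431
sigma = 94665.2031


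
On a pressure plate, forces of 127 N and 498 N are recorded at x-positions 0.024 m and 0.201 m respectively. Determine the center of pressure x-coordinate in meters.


COP_x = (F1*x1 + F2*x2) / (F1 + F2)
COP_x = (127*0.024 + 498*0.201) / (127 + 498)
Numerator = 103.1460
Denominator = 625
COP_x = 0.1650


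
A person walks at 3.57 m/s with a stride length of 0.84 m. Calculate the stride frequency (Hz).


f = v / stride_length
f = 3.57 / 0.84
f = 4.2500


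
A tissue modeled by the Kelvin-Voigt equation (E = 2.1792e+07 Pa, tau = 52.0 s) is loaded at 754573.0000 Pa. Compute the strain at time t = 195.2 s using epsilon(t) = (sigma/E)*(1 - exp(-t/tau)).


epsilon(t) = (sigma/E) * (1 - exp(-t/tau))
sigma/E = 754573.0000 / 2.1792e+07 = 0.0346
exp(-t/tau) = exp(-195.2 / 52.0) = 0.0234
epsilon = 0.0346 * (1 - 0.0234)
epsilon = 0.0338


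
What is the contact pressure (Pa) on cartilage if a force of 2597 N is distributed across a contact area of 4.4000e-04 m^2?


P = F / A
P = 2597 / 4.4000e-04
P = 5.9023e+06


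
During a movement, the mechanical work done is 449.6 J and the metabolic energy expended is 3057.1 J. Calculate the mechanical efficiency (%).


eta = (W_mech / E_meta) * 100
eta = (449.6 / 3057.1) * 100
ratio = 0.1471
eta = 14.7067


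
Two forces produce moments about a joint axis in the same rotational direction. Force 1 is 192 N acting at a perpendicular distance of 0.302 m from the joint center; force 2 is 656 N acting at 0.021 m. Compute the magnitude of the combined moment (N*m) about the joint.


M = F1 * d1 + F2 * d2
M = 192 * 0.302 + 656 * 0.021
M = 57.9840 + 13.7760
M = 71.7600


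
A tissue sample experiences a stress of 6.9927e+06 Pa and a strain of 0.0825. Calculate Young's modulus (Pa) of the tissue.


E = stress / strain
E = 6.9927e+06 / 0.0825
E = 8.4760e+07


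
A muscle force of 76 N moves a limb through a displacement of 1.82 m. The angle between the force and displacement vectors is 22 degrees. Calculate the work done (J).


W = F * d * cos(theta)
theta = 22 deg = 0.3840 rad
cos(theta) = 0.9272
W = 76 * 1.82 * 0.9272
W = 128.2481


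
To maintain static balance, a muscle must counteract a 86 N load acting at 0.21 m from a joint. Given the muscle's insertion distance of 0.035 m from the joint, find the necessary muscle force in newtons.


F_muscle = W * d_load / d_muscle
F_muscle = 86 * 0.21 / 0.035
Numerator = 18.0600
F_muscle = 516.0000


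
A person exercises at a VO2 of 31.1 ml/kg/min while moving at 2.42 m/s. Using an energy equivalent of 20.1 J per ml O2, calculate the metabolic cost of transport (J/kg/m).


Power per kg = VO2 * 20.1 / 60
Power per kg = 31.1 * 20.1 / 60 = 10.4185 W/kg
Cost = power_per_kg / speed
Cost = 10.4185 / 2.42
Cost = 4.3052


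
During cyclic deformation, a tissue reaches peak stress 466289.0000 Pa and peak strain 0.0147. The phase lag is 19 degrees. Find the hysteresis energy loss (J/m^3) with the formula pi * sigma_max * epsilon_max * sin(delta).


E_loss = pi * sigma_max * epsilon_max * sin(delta)
delta = 19 deg = 0.3316 rad
sin(delta) = 0.3256
E_loss = pi * 466289.0000 * 0.0147 * 0.3256
E_loss = 7010.7470


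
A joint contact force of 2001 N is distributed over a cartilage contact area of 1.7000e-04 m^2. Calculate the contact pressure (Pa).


P = F / A
P = 2001 / 1.7000e-04
P = 1.1771e+07


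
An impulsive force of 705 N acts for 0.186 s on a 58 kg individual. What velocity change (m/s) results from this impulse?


J = F * dt = 705 * 0.186 = 131.1300 N*s
delta_v = J / m
delta_v = 131.1300 / 58
delta_v = 2.2609


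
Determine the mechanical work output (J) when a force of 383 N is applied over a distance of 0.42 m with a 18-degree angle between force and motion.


W = F * d * cos(theta)
theta = 18 deg = 0.3142 rad
cos(theta) = 0.9511
W = 383 * 0.42 * 0.9511
W = 152.9870


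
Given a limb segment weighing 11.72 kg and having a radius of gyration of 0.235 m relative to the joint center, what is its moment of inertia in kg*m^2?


I = m * k^2
I = 11.72 * 0.235^2
k^2 = 0.0552
I = 0.6472


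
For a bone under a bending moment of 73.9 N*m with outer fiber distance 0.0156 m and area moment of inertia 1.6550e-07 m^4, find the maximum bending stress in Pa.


sigma = M * c / I
sigma = 73.9 * 0.0156 / 1.6550e-07
M * c = 1.1528
sigma = 6.9658e+06


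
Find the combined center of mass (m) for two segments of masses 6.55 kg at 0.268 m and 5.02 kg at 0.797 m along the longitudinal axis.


COM = (m1*x1 + m2*x2) / (m1 + m2)
COM = (6.55*0.268 + 5.02*0.797) / (6.55 + 5.02)
Numerator = 5.7563
Denominator = 11.5700
COM = 0.4975


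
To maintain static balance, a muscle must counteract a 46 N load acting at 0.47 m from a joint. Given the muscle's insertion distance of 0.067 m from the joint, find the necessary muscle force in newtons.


F_muscle = W * d_load / d_muscle
F_muscle = 46 * 0.47 / 0.067
Numerator = 21.6200
F_muscle = 322.6866


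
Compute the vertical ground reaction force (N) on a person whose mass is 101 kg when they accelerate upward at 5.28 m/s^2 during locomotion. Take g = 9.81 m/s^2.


GRF = m * (g + a)
GRF = 101 * (9.81 + 5.28)
GRF = 101 * 15.0900
GRF = 1524.0900


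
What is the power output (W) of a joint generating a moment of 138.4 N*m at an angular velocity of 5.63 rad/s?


P = M * omega
P = 138.4 * 5.63
P = 779.1920


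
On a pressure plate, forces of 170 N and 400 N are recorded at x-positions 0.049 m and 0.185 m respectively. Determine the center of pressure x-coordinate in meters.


COP_x = (F1*x1 + F2*x2) / (F1 + F2)
COP_x = (170*0.049 + 400*0.185) / (170 + 400)
Numerator = 82.3300
Denominator = 570
COP_x = 0.1444


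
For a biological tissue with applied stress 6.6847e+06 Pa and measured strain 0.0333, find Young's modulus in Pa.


E = stress / strain
E = 6.6847e+06 / 0.0333
E = 2.0074e+08


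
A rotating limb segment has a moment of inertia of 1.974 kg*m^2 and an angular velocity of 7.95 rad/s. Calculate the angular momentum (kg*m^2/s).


L = I * omega
L = 1.974 * 7.95
L = 15.6933


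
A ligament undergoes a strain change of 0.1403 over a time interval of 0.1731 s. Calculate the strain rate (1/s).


strain_rate = delta_strain / delta_t
strain_rate = 0.1403 / 0.1731
strain_rate = 0.8105


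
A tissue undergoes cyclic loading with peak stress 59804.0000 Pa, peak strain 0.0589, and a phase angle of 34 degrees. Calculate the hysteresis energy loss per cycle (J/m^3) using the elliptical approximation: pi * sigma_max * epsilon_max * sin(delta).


E_loss = pi * sigma_max * epsilon_max * sin(delta)
delta = 34 deg = 0.5934 rad
sin(delta) = 0.5592
E_loss = pi * 59804.0000 * 0.0589 * 0.5592
E_loss = 6188.0961


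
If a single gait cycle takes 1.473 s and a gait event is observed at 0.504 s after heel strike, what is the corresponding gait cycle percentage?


pct = (event_time / cycle_time) * 100
pct = (0.504 / 1.473) * 100
ratio = 0.3422
pct = 34.2159


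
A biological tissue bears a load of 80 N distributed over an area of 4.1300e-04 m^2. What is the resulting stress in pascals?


stress = F / A
stress = 80 / 4.1300e-04
stress = 193704.6005


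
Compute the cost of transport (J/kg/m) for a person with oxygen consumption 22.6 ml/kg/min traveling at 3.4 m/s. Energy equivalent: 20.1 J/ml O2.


Power per kg = VO2 * 20.1 / 60
Power per kg = 22.6 * 20.1 / 60 = 7.5710 W/kg
Cost = power_per_kg / speed
Cost = 7.5710 / 3.4
Cost = 2.2268


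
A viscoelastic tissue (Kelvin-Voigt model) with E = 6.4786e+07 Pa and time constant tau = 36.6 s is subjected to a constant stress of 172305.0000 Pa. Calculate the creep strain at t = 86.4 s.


epsilon(t) = (sigma/E) * (1 - exp(-t/tau))
sigma/E = 172305.0000 / 6.4786e+07 = 0.0027
exp(-t/tau) = exp(-86.4 / 36.6) = 0.0944
epsilon = 0.0027 * (1 - 0.0944)
epsilon = 0.0024


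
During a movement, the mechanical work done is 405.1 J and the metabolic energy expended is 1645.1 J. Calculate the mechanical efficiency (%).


eta = (W_mech / E_meta) * 100
eta = (405.1 / 1645.1) * 100
ratio = 0.2462
eta = 24.6246


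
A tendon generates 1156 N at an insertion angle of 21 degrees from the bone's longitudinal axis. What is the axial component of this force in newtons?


F_eff = F_tendon * cos(theta)
theta = 21 deg = 0.3665 rad
cos(theta) = 0.9336
F_eff = 1156 * 0.9336
F_eff = 1079.2190


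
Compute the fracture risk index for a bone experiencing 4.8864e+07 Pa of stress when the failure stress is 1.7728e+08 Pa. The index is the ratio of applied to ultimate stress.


FRI = applied / ultimate
FRI = 4.8864e+07 / 1.7728e+08
FRI = 0.2756


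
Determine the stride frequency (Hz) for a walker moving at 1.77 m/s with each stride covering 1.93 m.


f = v / stride_length
f = 1.77 / 1.93
f = 0.9171


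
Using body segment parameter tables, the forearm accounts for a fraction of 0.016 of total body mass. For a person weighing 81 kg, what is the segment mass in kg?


m_segment = body_mass * fraction
m_segment = 81 * 0.016
m_segment = 1.2960


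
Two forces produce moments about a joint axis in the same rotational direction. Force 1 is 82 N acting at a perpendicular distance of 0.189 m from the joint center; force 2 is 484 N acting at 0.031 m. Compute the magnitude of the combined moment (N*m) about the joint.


M = F1 * d1 + F2 * d2
M = 82 * 0.189 + 484 * 0.031
M = 15.4980 + 15.0040
M = 30.5020


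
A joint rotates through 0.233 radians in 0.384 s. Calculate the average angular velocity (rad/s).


omega = delta_theta / delta_t
omega = 0.233 / 0.384
omega = 0.6068


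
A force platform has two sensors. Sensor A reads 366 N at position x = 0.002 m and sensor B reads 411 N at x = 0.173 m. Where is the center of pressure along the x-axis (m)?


COP_x = (F1*x1 + F2*x2) / (F1 + F2)
COP_x = (366*0.002 + 411*0.173) / (366 + 411)
Numerator = 71.8350
Denominator = 777
COP_x = 0.0925


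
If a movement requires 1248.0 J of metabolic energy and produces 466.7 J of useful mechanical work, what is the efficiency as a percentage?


eta = (W_mech / E_meta) * 100
eta = (466.7 / 1248.0) * 100
ratio = 0.3740
eta = 37.3958


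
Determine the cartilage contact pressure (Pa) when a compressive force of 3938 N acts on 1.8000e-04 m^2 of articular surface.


P = F / A
P = 3938 / 1.8000e-04
P = 2.1878e+07


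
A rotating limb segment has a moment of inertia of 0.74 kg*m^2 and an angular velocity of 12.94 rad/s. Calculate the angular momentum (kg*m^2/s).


L = I * omega
L = 0.74 * 12.94
L = 9.5756


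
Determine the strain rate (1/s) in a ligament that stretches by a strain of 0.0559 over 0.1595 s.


strain_rate = delta_strain / delta_t
strain_rate = 0.0559 / 0.1595
strain_rate = 0.3505


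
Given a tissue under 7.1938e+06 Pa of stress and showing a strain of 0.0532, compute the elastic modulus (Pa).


E = stress / strain
E = 7.1938e+06 / 0.0532
E = 1.3522e+08


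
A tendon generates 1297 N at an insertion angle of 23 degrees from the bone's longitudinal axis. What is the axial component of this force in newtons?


F_eff = F_tendon * cos(theta)
theta = 23 deg = 0.4014 rad
cos(theta) = 0.9205
F_eff = 1297 * 0.9205
F_eff = 1193.8948


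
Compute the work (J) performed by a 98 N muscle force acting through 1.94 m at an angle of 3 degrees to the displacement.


W = F * d * cos(theta)
theta = 3 deg = 0.0524 rad
cos(theta) = 0.9986
W = 98 * 1.94 * 0.9986
W = 189.8594


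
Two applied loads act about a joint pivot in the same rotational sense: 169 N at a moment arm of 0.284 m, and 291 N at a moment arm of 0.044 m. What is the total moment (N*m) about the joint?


M = F1 * d1 + F2 * d2
M = 169 * 0.284 + 291 * 0.044
M = 47.9960 + 12.8040
M = 60.8000


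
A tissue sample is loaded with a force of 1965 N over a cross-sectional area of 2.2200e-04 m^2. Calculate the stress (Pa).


stress = F / A
stress = 1965 / 2.2200e-04
stress = 8.8514e+06


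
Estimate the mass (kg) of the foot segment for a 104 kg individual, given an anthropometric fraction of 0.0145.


m_segment = body_mass * fraction
m_segment = 104 * 0.0145
m_segment = 1.5080


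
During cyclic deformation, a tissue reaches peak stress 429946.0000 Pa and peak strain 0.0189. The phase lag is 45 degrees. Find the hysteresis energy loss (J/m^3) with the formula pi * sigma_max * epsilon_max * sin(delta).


E_loss = pi * sigma_max * epsilon_max * sin(delta)
delta = 45 deg = 0.7854 rad
sin(delta) = 0.7071
E_loss = pi * 429946.0000 * 0.0189 * 0.7071
E_loss = 18051.3876


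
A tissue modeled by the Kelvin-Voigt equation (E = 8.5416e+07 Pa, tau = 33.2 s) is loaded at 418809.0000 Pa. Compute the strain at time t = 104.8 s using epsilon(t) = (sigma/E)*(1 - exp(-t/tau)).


epsilon(t) = (sigma/E) * (1 - exp(-t/tau))
sigma/E = 418809.0000 / 8.5416e+07 = 0.0049
exp(-t/tau) = exp(-104.8 / 33.2) = 0.0426
epsilon = 0.0049 * (1 - 0.0426)
epsilon = 0.0047


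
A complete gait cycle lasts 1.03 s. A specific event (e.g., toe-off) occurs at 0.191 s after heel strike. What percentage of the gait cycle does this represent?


pct = (event_time / cycle_time) * 100
pct = (0.191 / 1.03) * 100
ratio = 0.1854
pct = 18.5437


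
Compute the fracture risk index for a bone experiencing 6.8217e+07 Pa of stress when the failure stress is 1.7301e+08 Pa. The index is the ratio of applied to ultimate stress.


FRI = applied / ultimate
FRI = 6.8217e+07 / 1.7301e+08
FRI = 0.3943


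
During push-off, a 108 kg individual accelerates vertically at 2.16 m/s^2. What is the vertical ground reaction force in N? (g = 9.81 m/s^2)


GRF = m * (g + a)
GRF = 108 * (9.81 + 2.16)
GRF = 108 * 11.9700
GRF = 1292.7600


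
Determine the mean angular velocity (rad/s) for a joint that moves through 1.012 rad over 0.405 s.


omega = delta_theta / delta_t
omega = 1.012 / 0.405
omega = 2.4988


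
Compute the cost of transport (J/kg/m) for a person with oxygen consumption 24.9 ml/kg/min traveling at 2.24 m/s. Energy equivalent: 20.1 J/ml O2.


Power per kg = VO2 * 20.1 / 60
Power per kg = 24.9 * 20.1 / 60 = 8.3415 W/kg
Cost = power_per_kg / speed
Cost = 8.3415 / 2.24
Cost = 3.7239


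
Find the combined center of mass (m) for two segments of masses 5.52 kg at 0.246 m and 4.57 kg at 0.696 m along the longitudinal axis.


COM = (m1*x1 + m2*x2) / (m1 + m2)
COM = (5.52*0.246 + 4.57*0.696) / (5.52 + 4.57)
Numerator = 4.5386
Denominator = 10.0900
COM = 0.4498


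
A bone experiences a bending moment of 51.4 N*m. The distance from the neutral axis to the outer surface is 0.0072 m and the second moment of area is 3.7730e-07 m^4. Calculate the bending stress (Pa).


sigma = M * c / I
sigma = 51.4 * 0.0072 / 3.7730e-07
M * c = 0.3701
sigma = 980864.0339


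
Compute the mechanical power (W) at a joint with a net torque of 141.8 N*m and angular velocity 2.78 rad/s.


P = M * omega
P = 141.8 * 2.78
P = 394.2040


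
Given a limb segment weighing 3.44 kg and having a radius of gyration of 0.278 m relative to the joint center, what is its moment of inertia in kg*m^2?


I = m * k^2
I = 3.44 * 0.278^2
k^2 = 0.0773
I = 0.2659


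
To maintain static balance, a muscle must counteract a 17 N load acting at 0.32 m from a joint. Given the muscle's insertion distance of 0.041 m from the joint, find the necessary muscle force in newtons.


F_muscle = W * d_load / d_muscle
F_muscle = 17 * 0.32 / 0.041
Numerator = 5.4400
F_muscle = 132.6829


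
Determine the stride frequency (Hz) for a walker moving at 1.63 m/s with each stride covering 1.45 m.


f = v / stride_length
f = 1.63 / 1.45
f = 1.1241


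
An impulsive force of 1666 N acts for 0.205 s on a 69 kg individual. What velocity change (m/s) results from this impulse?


J = F * dt = 1666 * 0.205 = 341.5300 N*s
delta_v = J / m
delta_v = 341.5300 / 69
delta_v = 4.9497


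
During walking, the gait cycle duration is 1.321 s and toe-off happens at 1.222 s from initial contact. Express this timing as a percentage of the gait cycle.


pct = (event_time / cycle_time) * 100
pct = (1.222 / 1.321) * 100
ratio = 0.9251
pct = 92.5057


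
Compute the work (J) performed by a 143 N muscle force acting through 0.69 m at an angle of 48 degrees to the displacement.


W = F * d * cos(theta)
theta = 48 deg = 0.8378 rad
cos(theta) = 0.6691
W = 143 * 0.69 * 0.6691
W = 66.0231


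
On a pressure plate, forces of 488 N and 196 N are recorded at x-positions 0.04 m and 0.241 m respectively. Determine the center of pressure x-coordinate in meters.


COP_x = (F1*x1 + F2*x2) / (F1 + F2)
COP_x = (488*0.04 + 196*0.241) / (488 + 196)
Numerator = 66.7560
Denominator = 684
COP_x = 0.0976


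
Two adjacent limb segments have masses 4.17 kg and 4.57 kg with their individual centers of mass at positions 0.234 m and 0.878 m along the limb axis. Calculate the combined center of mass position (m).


COM = (m1*x1 + m2*x2) / (m1 + m2)
COM = (4.17*0.234 + 4.57*0.878) / (4.17 + 4.57)
Numerator = 4.9882
Denominator = 8.7400
COM = 0.5707


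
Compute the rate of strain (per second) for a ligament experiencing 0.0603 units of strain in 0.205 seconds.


strain_rate = delta_strain / delta_t
strain_rate = 0.0603 / 0.205
strain_rate = 0.2941


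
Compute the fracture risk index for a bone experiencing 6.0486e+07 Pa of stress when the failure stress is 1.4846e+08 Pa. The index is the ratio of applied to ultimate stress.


FRI = applied / ultimate
FRI = 6.0486e+07 / 1.4846e+08
FRI = 0.4074


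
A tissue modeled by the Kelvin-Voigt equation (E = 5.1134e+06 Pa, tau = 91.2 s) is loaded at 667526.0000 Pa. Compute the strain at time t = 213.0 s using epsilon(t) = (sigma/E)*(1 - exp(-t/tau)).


epsilon(t) = (sigma/E) * (1 - exp(-t/tau))
sigma/E = 667526.0000 / 5.1134e+06 = 0.1305
exp(-t/tau) = exp(-213.0 / 91.2) = 0.0968
epsilon = 0.1305 * (1 - 0.0968)
epsilon = 0.1179


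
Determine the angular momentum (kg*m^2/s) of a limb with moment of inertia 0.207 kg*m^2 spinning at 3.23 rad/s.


L = I * omega
L = 0.207 * 3.23
L = 0.6686


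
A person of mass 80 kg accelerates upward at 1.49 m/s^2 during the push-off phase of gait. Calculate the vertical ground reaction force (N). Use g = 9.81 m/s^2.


GRF = m * (g + a)
GRF = 80 * (9.81 + 1.49)
GRF = 80 * 11.3000
GRF = 904.0000


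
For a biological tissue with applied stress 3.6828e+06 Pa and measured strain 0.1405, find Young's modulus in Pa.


E = stress / strain
E = 3.6828e+06 / 0.1405
E = 2.6212e+07


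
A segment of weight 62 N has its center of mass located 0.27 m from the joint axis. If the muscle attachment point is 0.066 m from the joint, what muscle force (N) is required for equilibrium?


F_muscle = W * d_load / d_muscle
F_muscle = 62 * 0.27 / 0.066
Numerator = 16.7400
F_muscle = 253.6364


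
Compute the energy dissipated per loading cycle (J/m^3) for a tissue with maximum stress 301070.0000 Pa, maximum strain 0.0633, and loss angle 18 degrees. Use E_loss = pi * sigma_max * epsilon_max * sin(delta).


E_loss = pi * sigma_max * epsilon_max * sin(delta)
delta = 18 deg = 0.3142 rad
sin(delta) = 0.3090
E_loss = pi * 301070.0000 * 0.0633 * 0.3090
E_loss = 18501.3504


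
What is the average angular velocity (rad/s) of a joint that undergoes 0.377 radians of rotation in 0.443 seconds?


omega = delta_theta / delta_t
omega = 0.377 / 0.443
omega = 0.8510


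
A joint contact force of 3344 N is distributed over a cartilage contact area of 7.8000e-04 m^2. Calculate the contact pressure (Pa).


P = F / A
P = 3344 / 7.8000e-04
P = 4.2872e+06


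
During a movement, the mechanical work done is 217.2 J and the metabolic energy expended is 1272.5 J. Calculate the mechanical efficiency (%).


eta = (W_mech / E_meta) * 100
eta = (217.2 / 1272.5) * 100
ratio = 0.1707
eta = 17.0688


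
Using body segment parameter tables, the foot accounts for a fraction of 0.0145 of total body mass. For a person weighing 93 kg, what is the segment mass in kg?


m_segment = body_mass * fraction
m_segment = 93 * 0.0145
m_segment = 1.3485


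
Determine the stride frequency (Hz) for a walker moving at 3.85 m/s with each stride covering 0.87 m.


f = v / stride_length
f = 3.85 / 0.87
f = 4.4253


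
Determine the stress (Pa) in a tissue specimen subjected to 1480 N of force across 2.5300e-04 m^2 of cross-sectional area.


stress = F / A
stress = 1480 / 2.5300e-04
stress = 5.8498e+06


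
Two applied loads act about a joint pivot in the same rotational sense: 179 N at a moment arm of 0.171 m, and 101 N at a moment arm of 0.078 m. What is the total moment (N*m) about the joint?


M = F1 * d1 + F2 * d2
M = 179 * 0.171 + 101 * 0.078
M = 30.6090 + 7.8780
M = 38.4870


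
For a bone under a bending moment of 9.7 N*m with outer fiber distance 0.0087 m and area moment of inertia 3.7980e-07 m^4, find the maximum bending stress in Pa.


sigma = M * c / I
sigma = 9.7 * 0.0087 / 3.7980e-07
M * c = 0.0844
sigma = 222195.8926


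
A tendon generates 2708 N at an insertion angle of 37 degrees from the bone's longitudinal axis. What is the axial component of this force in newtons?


F_eff = F_tendon * cos(theta)
theta = 37 deg = 0.6458 rad
cos(theta) = 0.7986
F_eff = 2708 * 0.7986
F_eff = 2162.7050


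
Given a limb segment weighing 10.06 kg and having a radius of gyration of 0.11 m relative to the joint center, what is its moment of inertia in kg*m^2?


I = m * k^2
I = 10.06 * 0.11^2
k^2 = 0.0121
I = 0.1217


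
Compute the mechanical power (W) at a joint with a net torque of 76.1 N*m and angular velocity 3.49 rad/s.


P = M * omega
P = 76.1 * 3.49
P = 265.5890


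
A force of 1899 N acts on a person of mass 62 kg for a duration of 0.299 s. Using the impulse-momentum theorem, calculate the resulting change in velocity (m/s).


J = F * dt = 1899 * 0.299 = 567.8010 N*s
delta_v = J / m
delta_v = 567.8010 / 62
delta_v = 9.1581


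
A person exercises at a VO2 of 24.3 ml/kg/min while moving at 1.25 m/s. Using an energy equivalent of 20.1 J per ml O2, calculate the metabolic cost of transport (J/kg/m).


Power per kg = VO2 * 20.1 / 60
Power per kg = 24.3 * 20.1 / 60 = 8.1405 W/kg
Cost = power_per_kg / speed
Cost = 8.1405 / 1.25
Cost = 6.5124


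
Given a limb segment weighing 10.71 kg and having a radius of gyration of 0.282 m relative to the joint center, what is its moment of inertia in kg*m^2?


I = m * k^2
I = 10.71 * 0.282^2
k^2 = 0.0795
I = 0.8517


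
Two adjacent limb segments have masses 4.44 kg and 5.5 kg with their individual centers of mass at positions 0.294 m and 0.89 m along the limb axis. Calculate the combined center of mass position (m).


COM = (m1*x1 + m2*x2) / (m1 + m2)
COM = (4.44*0.294 + 5.5*0.89) / (4.44 + 5.5)
Numerator = 6.2004
Denominator = 9.9400
COM = 0.6238


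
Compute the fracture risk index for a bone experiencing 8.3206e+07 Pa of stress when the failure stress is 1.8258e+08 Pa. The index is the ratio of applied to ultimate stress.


FRI = applied / ultimate
FRI = 8.3206e+07 / 1.8258e+08
FRI = 0.4557


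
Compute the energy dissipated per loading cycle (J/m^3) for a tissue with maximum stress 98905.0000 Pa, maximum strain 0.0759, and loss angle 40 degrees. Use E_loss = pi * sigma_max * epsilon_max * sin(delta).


E_loss = pi * sigma_max * epsilon_max * sin(delta)
delta = 40 deg = 0.6981 rad
sin(delta) = 0.6428
E_loss = pi * 98905.0000 * 0.0759 * 0.6428
E_loss = 15159.2387


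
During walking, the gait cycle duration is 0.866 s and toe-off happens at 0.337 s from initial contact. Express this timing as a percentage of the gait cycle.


pct = (event_time / cycle_time) * 100
pct = (0.337 / 0.866) * 100
ratio = 0.3891
pct = 38.9145


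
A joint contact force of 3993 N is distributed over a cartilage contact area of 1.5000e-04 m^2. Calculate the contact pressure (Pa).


P = F / A
P = 3993 / 1.5000e-04
P = 2.6620e+07


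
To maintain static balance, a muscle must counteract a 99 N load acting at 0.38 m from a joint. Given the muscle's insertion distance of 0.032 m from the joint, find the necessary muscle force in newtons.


F_muscle = W * d_load / d_muscle
F_muscle = 99 * 0.38 / 0.032
Numerator = 37.6200
F_muscle = 1175.6250


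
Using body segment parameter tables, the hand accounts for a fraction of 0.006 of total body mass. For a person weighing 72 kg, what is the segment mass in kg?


m_segment = body_mass * fraction
m_segment = 72 * 0.006
m_segment = 0.4320


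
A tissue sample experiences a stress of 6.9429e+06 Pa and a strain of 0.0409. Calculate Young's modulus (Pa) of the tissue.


E = stress / strain
E = 6.9429e+06 / 0.0409
E = 1.6975e+08


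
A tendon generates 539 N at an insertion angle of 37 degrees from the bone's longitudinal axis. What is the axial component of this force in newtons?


F_eff = F_tendon * cos(theta)
theta = 37 deg = 0.6458 rad
cos(theta) = 0.7986
F_eff = 539 * 0.7986
F_eff = 430.4645


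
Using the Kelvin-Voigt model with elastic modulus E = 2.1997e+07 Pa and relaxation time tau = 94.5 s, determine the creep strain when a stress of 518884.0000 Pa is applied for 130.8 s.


epsilon(t) = (sigma/E) * (1 - exp(-t/tau))
sigma/E = 518884.0000 / 2.1997e+07 = 0.0236
exp(-t/tau) = exp(-130.8 / 94.5) = 0.2505
epsilon = 0.0236 * (1 - 0.2505)
epsilon = 0.0177


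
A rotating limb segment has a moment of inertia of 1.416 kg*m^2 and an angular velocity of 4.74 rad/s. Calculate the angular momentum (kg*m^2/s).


L = I * omega
L = 1.416 * 4.74
L = 6.7118


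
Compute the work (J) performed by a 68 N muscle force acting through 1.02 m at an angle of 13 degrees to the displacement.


W = F * d * cos(theta)
theta = 13 deg = 0.2269 rad
cos(theta) = 0.9744
W = 68 * 1.02 * 0.9744
W = 67.5823


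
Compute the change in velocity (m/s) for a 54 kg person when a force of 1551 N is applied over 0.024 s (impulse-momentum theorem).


J = F * dt = 1551 * 0.024 = 37.2240 N*s
delta_v = J / m
delta_v = 37.2240 / 54
delta_v = 0.6893


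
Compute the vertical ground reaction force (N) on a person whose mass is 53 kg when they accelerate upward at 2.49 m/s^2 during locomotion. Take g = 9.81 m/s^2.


GRF = m * (g + a)
GRF = 53 * (9.81 + 2.49)
GRF = 53 * 12.3000
GRF = 651.9000


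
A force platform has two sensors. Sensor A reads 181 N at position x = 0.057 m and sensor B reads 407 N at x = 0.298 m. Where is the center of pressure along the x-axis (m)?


COP_x = (F1*x1 + F2*x2) / (F1 + F2)
COP_x = (181*0.057 + 407*0.298) / (181 + 407)
Numerator = 131.6030
Denominator = 588
COP_x = 0.2238


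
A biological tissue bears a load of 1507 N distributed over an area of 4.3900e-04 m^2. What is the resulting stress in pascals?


stress = F / A
stress = 1507 / 4.3900e-04
stress = 3.4328e+06


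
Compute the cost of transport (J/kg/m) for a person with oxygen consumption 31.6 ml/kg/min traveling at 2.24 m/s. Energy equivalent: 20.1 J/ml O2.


Power per kg = VO2 * 20.1 / 60
Power per kg = 31.6 * 20.1 / 60 = 10.5860 W/kg
Cost = power_per_kg / speed
Cost = 10.5860 / 2.24
Cost = 4.7259


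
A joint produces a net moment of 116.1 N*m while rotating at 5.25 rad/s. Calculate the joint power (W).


P = M * omega
P = 116.1 * 5.25
P = 609.5250


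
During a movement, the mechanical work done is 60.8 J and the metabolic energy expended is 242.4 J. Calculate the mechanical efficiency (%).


eta = (W_mech / E_meta) * 100
eta = (60.8 / 242.4) * 100
ratio = 0.2508
eta = 25.0825


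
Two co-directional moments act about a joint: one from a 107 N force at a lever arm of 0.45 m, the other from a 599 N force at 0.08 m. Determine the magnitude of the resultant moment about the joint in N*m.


M = F1 * d1 + F2 * d2
M = 107 * 0.45 + 599 * 0.08
M = 48.1500 + 47.9200
M = 96.0700


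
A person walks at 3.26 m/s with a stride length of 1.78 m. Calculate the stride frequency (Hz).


f = v / stride_length
f = 3.26 / 1.78
f = 1.8315


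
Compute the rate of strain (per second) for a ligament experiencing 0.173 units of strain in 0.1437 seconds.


strain_rate = delta_strain / delta_t
strain_rate = 0.173 / 0.1437
strain_rate = 1.2039


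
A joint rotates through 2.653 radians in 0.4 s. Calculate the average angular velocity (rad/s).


omega = delta_theta / delta_t
omega = 2.653 / 0.4
omega = 6.6325


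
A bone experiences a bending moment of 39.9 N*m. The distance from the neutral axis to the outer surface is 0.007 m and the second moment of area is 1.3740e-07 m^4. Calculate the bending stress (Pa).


sigma = M * c / I
sigma = 39.9 * 0.007 / 1.3740e-07
M * c = 0.2793
sigma = 2.0328e+06


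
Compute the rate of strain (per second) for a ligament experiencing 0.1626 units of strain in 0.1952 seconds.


strain_rate = delta_strain / delta_t
strain_rate = 0.1626 / 0.1952
strain_rate = 0.8330


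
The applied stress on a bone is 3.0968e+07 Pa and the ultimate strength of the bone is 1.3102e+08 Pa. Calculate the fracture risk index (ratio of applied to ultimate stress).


FRI = applied / ultimate
FRI = 3.0968e+07 / 1.3102e+08
FRI = 0.2364


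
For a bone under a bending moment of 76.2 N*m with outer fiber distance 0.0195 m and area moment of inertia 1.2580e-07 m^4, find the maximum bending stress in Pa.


sigma = M * c / I
sigma = 76.2 * 0.0195 / 1.2580e-07
M * c = 1.4859
sigma = 1.1812e+07


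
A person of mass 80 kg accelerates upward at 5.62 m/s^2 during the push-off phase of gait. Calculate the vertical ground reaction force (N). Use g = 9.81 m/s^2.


GRF = m * (g + a)
GRF = 80 * (9.81 + 5.62)
GRF = 80 * 15.4300
GRF = 1234.4000


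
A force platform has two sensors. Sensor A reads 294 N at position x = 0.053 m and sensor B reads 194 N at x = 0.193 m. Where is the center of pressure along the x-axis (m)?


COP_x = (F1*x1 + F2*x2) / (F1 + F2)
COP_x = (294*0.053 + 194*0.193) / (294 + 194)
Numerator = 53.0240
Denominator = 488
COP_x = 0.1087


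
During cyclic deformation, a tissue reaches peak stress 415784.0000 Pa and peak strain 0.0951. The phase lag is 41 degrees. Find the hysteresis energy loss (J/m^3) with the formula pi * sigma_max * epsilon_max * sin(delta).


E_loss = pi * sigma_max * epsilon_max * sin(delta)
delta = 41 deg = 0.7156 rad
sin(delta) = 0.6561
E_loss = pi * 415784.0000 * 0.0951 * 0.6561
E_loss = 81496.8982


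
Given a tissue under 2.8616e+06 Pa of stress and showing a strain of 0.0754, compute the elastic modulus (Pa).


E = stress / strain
E = 2.8616e+06 / 0.0754
E = 3.7952e+07


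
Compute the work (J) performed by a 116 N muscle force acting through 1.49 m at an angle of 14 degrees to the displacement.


W = F * d * cos(theta)
theta = 14 deg = 0.2443 rad
cos(theta) = 0.9703
W = 116 * 1.49 * 0.9703
W = 167.7059


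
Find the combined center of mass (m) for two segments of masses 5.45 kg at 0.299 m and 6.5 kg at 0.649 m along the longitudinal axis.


COM = (m1*x1 + m2*x2) / (m1 + m2)
COM = (5.45*0.299 + 6.5*0.649) / (5.45 + 6.5)
Numerator = 5.8481
Denominator = 11.9500
COM = 0.4894


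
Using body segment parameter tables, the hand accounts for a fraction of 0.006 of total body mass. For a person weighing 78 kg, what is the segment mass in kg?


m_segment = body_mass * fraction
m_segment = 78 * 0.006
m_segment = 0.4680


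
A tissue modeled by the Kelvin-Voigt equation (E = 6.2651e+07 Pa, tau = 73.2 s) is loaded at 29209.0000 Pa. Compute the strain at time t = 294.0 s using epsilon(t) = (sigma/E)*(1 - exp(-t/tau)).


epsilon(t) = (sigma/E) * (1 - exp(-t/tau))
sigma/E = 29209.0000 / 6.2651e+07 = 4.6622e-04
exp(-t/tau) = exp(-294.0 / 73.2) = 0.0180
epsilon = 4.6622e-04 * (1 - 0.0180)
epsilon = 4.5782e-04


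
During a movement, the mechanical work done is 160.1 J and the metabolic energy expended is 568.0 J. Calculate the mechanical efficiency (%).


eta = (W_mech / E_meta) * 100
eta = (160.1 / 568.0) * 100
ratio = 0.2819
eta = 28.1866


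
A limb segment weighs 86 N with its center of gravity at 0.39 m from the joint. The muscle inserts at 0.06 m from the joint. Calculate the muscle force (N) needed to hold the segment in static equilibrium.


F_muscle = W * d_load / d_muscle
F_muscle = 86 * 0.39 / 0.06
Numerator = 33.5400
F_muscle = 559.0000


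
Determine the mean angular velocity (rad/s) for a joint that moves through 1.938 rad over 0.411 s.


omega = delta_theta / delta_t
omega = 1.938 / 0.411
omega = 4.7153


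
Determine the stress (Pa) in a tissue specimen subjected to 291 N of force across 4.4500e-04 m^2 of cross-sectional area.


stress = F / A
stress = 291 / 4.4500e-04
stress = 653932.5843


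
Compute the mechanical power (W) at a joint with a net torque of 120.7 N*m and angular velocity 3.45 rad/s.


P = M * omega
P = 120.7 * 3.45
P = 416.4150


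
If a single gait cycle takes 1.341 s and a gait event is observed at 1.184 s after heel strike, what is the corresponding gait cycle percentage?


pct = (event_time / cycle_time) * 100
pct = (1.184 / 1.341) * 100
ratio = 0.8829
pct = 88.2923


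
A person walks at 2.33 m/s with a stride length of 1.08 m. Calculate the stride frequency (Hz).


f = v / stride_length
f = 2.33 / 1.08
f = 2.1574


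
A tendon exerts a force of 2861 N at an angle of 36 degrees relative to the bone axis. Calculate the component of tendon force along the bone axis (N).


F_eff = F_tendon * cos(theta)
theta = 36 deg = 0.6283 rad
cos(theta) = 0.8090
F_eff = 2861 * 0.8090
F_eff = 2314.5976


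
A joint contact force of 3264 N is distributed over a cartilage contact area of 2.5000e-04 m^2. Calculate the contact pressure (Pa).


P = F / A
P = 3264 / 2.5000e-04
P = 1.3056e+07


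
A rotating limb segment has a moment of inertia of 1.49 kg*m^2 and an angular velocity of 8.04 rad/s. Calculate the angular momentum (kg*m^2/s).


L = I * omega
L = 1.49 * 8.04
L = 11.9796


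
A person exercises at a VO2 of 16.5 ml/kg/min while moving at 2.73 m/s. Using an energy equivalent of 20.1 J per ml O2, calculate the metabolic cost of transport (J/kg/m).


Power per kg = VO2 * 20.1 / 60
Power per kg = 16.5 * 20.1 / 60 = 5.5275 W/kg
Cost = power_per_kg / speed
Cost = 5.5275 / 2.73
Cost = 2.0247


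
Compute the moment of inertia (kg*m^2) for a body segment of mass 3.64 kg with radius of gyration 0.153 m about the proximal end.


I = m * k^2
I = 3.64 * 0.153^2
k^2 = 0.0234
I = 0.0852


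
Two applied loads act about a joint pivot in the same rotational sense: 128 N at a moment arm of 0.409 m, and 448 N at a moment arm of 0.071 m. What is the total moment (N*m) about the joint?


M = F1 * d1 + F2 * d2
M = 128 * 0.409 + 448 * 0.071
M = 52.3520 + 31.8080
M = 84.1600
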